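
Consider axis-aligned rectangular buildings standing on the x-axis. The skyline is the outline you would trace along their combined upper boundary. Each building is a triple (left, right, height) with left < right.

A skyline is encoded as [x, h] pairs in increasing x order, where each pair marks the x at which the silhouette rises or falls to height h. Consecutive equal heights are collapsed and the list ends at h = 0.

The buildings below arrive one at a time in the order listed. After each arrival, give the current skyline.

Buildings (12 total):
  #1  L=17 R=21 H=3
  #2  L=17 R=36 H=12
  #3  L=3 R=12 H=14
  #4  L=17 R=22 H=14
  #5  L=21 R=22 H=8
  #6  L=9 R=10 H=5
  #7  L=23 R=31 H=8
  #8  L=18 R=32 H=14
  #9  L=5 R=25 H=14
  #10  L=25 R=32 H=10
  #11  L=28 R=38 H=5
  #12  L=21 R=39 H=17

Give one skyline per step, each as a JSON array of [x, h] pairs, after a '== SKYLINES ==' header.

== SKYLINES ==
[[17,3],[21,0]]
[[17,12],[36,0]]
[[3,14],[12,0],[17,12],[36,0]]
[[3,14],[12,0],[17,14],[22,12],[36,0]]
[[3,14],[12,0],[17,14],[22,12],[36,0]]
[[3,14],[12,0],[17,14],[22,12],[36,0]]
[[3,14],[12,0],[17,14],[22,12],[36,0]]
[[3,14],[12,0],[17,14],[32,12],[36,0]]
[[3,14],[32,12],[36,0]]
[[3,14],[32,12],[36,0]]
[[3,14],[32,12],[36,5],[38,0]]
[[3,14],[21,17],[39,0]]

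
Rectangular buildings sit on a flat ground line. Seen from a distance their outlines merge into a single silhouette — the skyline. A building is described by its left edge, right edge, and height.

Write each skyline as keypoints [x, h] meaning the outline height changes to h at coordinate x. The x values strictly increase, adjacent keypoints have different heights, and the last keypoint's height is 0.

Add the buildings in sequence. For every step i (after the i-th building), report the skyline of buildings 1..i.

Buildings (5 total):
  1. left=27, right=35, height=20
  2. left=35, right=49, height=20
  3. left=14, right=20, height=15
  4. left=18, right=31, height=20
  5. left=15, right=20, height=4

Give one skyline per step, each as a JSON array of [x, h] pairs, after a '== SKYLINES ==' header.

== SKYLINES ==
[[27,20],[35,0]]
[[27,20],[49,0]]
[[14,15],[20,0],[27,20],[49,0]]
[[14,15],[18,20],[49,0]]
[[14,15],[18,20],[49,0]]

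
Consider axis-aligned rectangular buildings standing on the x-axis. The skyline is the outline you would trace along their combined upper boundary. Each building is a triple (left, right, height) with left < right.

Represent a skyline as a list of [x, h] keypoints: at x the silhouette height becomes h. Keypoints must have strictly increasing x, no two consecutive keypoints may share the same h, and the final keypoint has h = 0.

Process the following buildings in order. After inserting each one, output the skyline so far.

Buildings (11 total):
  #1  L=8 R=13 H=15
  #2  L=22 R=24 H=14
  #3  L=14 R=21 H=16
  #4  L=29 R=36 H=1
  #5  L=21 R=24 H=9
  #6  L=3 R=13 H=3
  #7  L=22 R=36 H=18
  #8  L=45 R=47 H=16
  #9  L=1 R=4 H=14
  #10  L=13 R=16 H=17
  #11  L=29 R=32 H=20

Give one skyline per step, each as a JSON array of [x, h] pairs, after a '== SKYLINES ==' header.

== SKYLINES ==
[[8,15],[13,0]]
[[8,15],[13,0],[22,14],[24,0]]
[[8,15],[13,0],[14,16],[21,0],[22,14],[24,0]]
[[8,15],[13,0],[14,16],[21,0],[22,14],[24,0],[29,1],[36,0]]
[[8,15],[13,0],[14,16],[21,9],[22,14],[24,0],[29,1],[36,0]]
[[3,3],[8,15],[13,0],[14,16],[21,9],[22,14],[24,0],[29,1],[36,0]]
[[3,3],[8,15],[13,0],[14,16],[21,9],[22,18],[36,0]]
[[3,3],[8,15],[13,0],[14,16],[21,9],[22,18],[36,0],[45,16],[47,0]]
[[1,14],[4,3],[8,15],[13,0],[14,16],[21,9],[22,18],[36,0],[45,16],[47,0]]
[[1,14],[4,3],[8,15],[13,17],[16,16],[21,9],[22,18],[36,0],[45,16],[47,0]]
[[1,14],[4,3],[8,15],[13,17],[16,16],[21,9],[22,18],[29,20],[32,18],[36,0],[45,16],[47,0]]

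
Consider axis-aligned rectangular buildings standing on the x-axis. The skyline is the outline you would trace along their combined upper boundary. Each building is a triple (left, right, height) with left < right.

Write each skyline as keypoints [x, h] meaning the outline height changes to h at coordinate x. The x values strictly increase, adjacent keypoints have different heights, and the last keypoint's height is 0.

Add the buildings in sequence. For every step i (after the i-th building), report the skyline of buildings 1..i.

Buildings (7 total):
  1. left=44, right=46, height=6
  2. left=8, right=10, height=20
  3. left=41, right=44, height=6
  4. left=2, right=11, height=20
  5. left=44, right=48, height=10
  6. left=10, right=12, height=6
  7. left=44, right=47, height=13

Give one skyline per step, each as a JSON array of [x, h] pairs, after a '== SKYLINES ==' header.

== SKYLINES ==
[[44,6],[46,0]]
[[8,20],[10,0],[44,6],[46,0]]
[[8,20],[10,0],[41,6],[46,0]]
[[2,20],[11,0],[41,6],[46,0]]
[[2,20],[11,0],[41,6],[44,10],[48,0]]
[[2,20],[11,6],[12,0],[41,6],[44,10],[48,0]]
[[2,20],[11,6],[12,0],[41,6],[44,13],[47,10],[48,0]]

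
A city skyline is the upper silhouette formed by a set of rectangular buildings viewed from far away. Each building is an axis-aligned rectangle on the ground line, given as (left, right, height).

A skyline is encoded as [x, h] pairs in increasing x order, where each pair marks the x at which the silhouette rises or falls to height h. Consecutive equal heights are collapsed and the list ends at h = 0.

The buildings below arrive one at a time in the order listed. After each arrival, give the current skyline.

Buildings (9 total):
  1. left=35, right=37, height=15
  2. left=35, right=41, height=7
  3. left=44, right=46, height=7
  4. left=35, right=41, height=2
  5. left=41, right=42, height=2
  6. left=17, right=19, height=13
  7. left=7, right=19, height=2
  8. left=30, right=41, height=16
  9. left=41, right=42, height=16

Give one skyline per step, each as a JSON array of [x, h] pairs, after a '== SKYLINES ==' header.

== SKYLINES ==
[[35,15],[37,0]]
[[35,15],[37,7],[41,0]]
[[35,15],[37,7],[41,0],[44,7],[46,0]]
[[35,15],[37,7],[41,0],[44,7],[46,0]]
[[35,15],[37,7],[41,2],[42,0],[44,7],[46,0]]
[[17,13],[19,0],[35,15],[37,7],[41,2],[42,0],[44,7],[46,0]]
[[7,2],[17,13],[19,0],[35,15],[37,7],[41,2],[42,0],[44,7],[46,0]]
[[7,2],[17,13],[19,0],[30,16],[41,2],[42,0],[44,7],[46,0]]
[[7,2],[17,13],[19,0],[30,16],[42,0],[44,7],[46,0]]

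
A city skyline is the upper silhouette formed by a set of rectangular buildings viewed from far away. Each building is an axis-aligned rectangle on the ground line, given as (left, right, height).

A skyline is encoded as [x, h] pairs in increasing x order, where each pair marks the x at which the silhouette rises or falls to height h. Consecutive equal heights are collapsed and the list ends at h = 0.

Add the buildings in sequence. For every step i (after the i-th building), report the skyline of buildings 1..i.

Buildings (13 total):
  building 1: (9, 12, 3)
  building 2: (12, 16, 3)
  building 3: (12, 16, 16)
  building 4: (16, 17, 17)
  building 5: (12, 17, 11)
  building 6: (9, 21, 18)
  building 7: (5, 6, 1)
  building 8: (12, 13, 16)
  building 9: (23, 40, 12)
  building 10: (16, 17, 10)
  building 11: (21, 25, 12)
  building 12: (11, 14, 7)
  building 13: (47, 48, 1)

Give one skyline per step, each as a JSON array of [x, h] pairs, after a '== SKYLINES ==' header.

== SKYLINES ==
[[9,3],[12,0]]
[[9,3],[16,0]]
[[9,3],[12,16],[16,0]]
[[9,3],[12,16],[16,17],[17,0]]
[[9,3],[12,16],[16,17],[17,0]]
[[9,18],[21,0]]
[[5,1],[6,0],[9,18],[21,0]]
[[5,1],[6,0],[9,18],[21,0]]
[[5,1],[6,0],[9,18],[21,0],[23,12],[40,0]]
[[5,1],[6,0],[9,18],[21,0],[23,12],[40,0]]
[[5,1],[6,0],[9,18],[21,12],[40,0]]
[[5,1],[6,0],[9,18],[21,12],[40,0]]
[[5,1],[6,0],[9,18],[21,12],[40,0],[47,1],[48,0]]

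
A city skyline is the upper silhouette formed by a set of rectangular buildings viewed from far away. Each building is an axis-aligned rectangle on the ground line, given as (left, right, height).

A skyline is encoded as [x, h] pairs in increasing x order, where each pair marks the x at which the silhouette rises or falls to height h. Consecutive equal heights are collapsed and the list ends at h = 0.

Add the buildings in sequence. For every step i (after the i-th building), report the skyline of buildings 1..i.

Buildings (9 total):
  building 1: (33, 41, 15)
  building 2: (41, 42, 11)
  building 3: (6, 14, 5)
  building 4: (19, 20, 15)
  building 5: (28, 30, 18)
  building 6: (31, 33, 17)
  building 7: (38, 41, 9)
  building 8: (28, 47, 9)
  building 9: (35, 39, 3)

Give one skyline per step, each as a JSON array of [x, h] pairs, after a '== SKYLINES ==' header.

== SKYLINES ==
[[33,15],[41,0]]
[[33,15],[41,11],[42,0]]
[[6,5],[14,0],[33,15],[41,11],[42,0]]
[[6,5],[14,0],[19,15],[20,0],[33,15],[41,11],[42,0]]
[[6,5],[14,0],[19,15],[20,0],[28,18],[30,0],[33,15],[41,11],[42,0]]
[[6,5],[14,0],[19,15],[20,0],[28,18],[30,0],[31,17],[33,15],[41,11],[42,0]]
[[6,5],[14,0],[19,15],[20,0],[28,18],[30,0],[31,17],[33,15],[41,11],[42,0]]
[[6,5],[14,0],[19,15],[20,0],[28,18],[30,9],[31,17],[33,15],[41,11],[42,9],[47,0]]
[[6,5],[14,0],[19,15],[20,0],[28,18],[30,9],[31,17],[33,15],[41,11],[42,9],[47,0]]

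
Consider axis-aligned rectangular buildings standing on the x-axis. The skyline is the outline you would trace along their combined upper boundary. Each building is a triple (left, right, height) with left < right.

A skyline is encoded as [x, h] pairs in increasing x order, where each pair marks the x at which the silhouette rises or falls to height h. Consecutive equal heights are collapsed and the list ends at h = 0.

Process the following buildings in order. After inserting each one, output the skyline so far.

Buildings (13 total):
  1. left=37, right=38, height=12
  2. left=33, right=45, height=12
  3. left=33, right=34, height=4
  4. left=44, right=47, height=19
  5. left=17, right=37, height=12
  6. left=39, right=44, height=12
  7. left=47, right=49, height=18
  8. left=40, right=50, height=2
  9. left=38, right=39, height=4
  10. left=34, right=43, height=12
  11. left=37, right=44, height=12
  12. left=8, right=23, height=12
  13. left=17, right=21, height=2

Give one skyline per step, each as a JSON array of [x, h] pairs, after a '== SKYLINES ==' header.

== SKYLINES ==
[[37,12],[38,0]]
[[33,12],[45,0]]
[[33,12],[45,0]]
[[33,12],[44,19],[47,0]]
[[17,12],[44,19],[47,0]]
[[17,12],[44,19],[47,0]]
[[17,12],[44,19],[47,18],[49,0]]
[[17,12],[44,19],[47,18],[49,2],[50,0]]
[[17,12],[44,19],[47,18],[49,2],[50,0]]
[[17,12],[44,19],[47,18],[49,2],[50,0]]
[[17,12],[44,19],[47,18],[49,2],[50,0]]
[[8,12],[44,19],[47,18],[49,2],[50,0]]
[[8,12],[44,19],[47,18],[49,2],[50,0]]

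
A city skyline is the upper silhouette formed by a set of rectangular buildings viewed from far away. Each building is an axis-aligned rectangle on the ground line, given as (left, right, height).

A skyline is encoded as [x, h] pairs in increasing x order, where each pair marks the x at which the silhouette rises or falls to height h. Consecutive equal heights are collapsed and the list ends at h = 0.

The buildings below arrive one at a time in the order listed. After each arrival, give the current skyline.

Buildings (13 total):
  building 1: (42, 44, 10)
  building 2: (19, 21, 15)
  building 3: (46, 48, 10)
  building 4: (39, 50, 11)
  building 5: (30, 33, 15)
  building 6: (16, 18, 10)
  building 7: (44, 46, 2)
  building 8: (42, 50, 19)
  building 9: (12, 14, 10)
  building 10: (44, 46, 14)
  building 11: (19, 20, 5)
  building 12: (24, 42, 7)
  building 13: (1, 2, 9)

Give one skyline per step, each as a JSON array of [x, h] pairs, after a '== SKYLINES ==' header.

== SKYLINES ==
[[42,10],[44,0]]
[[19,15],[21,0],[42,10],[44,0]]
[[19,15],[21,0],[42,10],[44,0],[46,10],[48,0]]
[[19,15],[21,0],[39,11],[50,0]]
[[19,15],[21,0],[30,15],[33,0],[39,11],[50,0]]
[[16,10],[18,0],[19,15],[21,0],[30,15],[33,0],[39,11],[50,0]]
[[16,10],[18,0],[19,15],[21,0],[30,15],[33,0],[39,11],[50,0]]
[[16,10],[18,0],[19,15],[21,0],[30,15],[33,0],[39,11],[42,19],[50,0]]
[[12,10],[14,0],[16,10],[18,0],[19,15],[21,0],[30,15],[33,0],[39,11],[42,19],[50,0]]
[[12,10],[14,0],[16,10],[18,0],[19,15],[21,0],[30,15],[33,0],[39,11],[42,19],[50,0]]
[[12,10],[14,0],[16,10],[18,0],[19,15],[21,0],[30,15],[33,0],[39,11],[42,19],[50,0]]
[[12,10],[14,0],[16,10],[18,0],[19,15],[21,0],[24,7],[30,15],[33,7],[39,11],[42,19],[50,0]]
[[1,9],[2,0],[12,10],[14,0],[16,10],[18,0],[19,15],[21,0],[24,7],[30,15],[33,7],[39,11],[42,19],[50,0]]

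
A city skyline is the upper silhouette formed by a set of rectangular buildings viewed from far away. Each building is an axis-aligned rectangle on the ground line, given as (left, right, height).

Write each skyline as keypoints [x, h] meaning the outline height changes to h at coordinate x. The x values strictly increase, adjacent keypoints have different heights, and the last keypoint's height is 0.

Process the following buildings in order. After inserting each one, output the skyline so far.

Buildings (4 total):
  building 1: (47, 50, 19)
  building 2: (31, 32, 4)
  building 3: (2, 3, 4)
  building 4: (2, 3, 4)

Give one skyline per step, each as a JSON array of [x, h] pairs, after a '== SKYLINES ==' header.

== SKYLINES ==
[[47,19],[50,0]]
[[31,4],[32,0],[47,19],[50,0]]
[[2,4],[3,0],[31,4],[32,0],[47,19],[50,0]]
[[2,4],[3,0],[31,4],[32,0],[47,19],[50,0]]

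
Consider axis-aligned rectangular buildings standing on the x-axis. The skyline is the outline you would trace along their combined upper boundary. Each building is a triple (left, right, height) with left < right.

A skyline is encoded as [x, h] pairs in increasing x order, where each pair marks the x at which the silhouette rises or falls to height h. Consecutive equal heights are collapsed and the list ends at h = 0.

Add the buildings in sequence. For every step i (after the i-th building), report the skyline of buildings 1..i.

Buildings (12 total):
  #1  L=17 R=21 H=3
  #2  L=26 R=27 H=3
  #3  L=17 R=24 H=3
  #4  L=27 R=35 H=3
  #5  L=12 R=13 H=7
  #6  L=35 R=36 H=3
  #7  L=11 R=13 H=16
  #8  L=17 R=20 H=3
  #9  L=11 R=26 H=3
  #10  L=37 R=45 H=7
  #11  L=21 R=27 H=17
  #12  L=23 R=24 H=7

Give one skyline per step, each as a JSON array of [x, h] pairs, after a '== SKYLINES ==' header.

== SKYLINES ==
[[17,3],[21,0]]
[[17,3],[21,0],[26,3],[27,0]]
[[17,3],[24,0],[26,3],[27,0]]
[[17,3],[24,0],[26,3],[35,0]]
[[12,7],[13,0],[17,3],[24,0],[26,3],[35,0]]
[[12,7],[13,0],[17,3],[24,0],[26,3],[36,0]]
[[11,16],[13,0],[17,3],[24,0],[26,3],[36,0]]
[[11,16],[13,0],[17,3],[24,0],[26,3],[36,0]]
[[11,16],[13,3],[36,0]]
[[11,16],[13,3],[36,0],[37,7],[45,0]]
[[11,16],[13,3],[21,17],[27,3],[36,0],[37,7],[45,0]]
[[11,16],[13,3],[21,17],[27,3],[36,0],[37,7],[45,0]]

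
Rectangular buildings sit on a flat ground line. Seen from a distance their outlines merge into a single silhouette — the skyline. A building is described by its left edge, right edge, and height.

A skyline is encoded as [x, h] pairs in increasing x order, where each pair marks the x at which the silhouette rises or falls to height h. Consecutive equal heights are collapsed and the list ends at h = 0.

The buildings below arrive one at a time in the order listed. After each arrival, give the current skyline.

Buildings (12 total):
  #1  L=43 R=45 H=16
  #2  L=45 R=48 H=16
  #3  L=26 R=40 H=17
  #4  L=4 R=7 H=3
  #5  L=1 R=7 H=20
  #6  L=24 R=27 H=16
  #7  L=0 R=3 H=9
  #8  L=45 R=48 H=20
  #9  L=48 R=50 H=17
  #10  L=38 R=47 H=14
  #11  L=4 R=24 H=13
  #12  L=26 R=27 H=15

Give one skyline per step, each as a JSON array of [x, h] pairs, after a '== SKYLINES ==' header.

== SKYLINES ==
[[43,16],[45,0]]
[[43,16],[48,0]]
[[26,17],[40,0],[43,16],[48,0]]
[[4,3],[7,0],[26,17],[40,0],[43,16],[48,0]]
[[1,20],[7,0],[26,17],[40,0],[43,16],[48,0]]
[[1,20],[7,0],[24,16],[26,17],[40,0],[43,16],[48,0]]
[[0,9],[1,20],[7,0],[24,16],[26,17],[40,0],[43,16],[48,0]]
[[0,9],[1,20],[7,0],[24,16],[26,17],[40,0],[43,16],[45,20],[48,0]]
[[0,9],[1,20],[7,0],[24,16],[26,17],[40,0],[43,16],[45,20],[48,17],[50,0]]
[[0,9],[1,20],[7,0],[24,16],[26,17],[40,14],[43,16],[45,20],[48,17],[50,0]]
[[0,9],[1,20],[7,13],[24,16],[26,17],[40,14],[43,16],[45,20],[48,17],[50,0]]
[[0,9],[1,20],[7,13],[24,16],[26,17],[40,14],[43,16],[45,20],[48,17],[50,0]]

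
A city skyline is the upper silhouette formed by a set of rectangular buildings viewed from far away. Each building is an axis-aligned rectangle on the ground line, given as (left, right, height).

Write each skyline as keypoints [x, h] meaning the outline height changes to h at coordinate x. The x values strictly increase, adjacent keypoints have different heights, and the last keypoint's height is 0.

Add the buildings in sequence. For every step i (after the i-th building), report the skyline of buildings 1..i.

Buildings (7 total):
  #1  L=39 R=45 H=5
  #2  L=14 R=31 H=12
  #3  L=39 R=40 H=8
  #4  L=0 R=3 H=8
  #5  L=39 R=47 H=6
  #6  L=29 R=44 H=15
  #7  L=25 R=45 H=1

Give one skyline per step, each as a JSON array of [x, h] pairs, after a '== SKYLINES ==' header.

== SKYLINES ==
[[39,5],[45,0]]
[[14,12],[31,0],[39,5],[45,0]]
[[14,12],[31,0],[39,8],[40,5],[45,0]]
[[0,8],[3,0],[14,12],[31,0],[39,8],[40,5],[45,0]]
[[0,8],[3,0],[14,12],[31,0],[39,8],[40,6],[47,0]]
[[0,8],[3,0],[14,12],[29,15],[44,6],[47,0]]
[[0,8],[3,0],[14,12],[29,15],[44,6],[47,0]]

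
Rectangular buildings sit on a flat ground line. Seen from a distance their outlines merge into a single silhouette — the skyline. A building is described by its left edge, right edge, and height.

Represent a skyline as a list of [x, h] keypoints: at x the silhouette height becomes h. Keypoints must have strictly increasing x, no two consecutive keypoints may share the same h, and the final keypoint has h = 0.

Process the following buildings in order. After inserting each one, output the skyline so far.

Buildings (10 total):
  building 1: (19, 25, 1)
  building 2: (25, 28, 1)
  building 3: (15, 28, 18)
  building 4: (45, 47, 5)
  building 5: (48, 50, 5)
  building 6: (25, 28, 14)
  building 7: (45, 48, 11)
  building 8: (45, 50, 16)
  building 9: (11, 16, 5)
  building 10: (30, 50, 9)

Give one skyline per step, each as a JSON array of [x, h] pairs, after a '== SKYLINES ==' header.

== SKYLINES ==
[[19,1],[25,0]]
[[19,1],[28,0]]
[[15,18],[28,0]]
[[15,18],[28,0],[45,5],[47,0]]
[[15,18],[28,0],[45,5],[47,0],[48,5],[50,0]]
[[15,18],[28,0],[45,5],[47,0],[48,5],[50,0]]
[[15,18],[28,0],[45,11],[48,5],[50,0]]
[[15,18],[28,0],[45,16],[50,0]]
[[11,5],[15,18],[28,0],[45,16],[50,0]]
[[11,5],[15,18],[28,0],[30,9],[45,16],[50,0]]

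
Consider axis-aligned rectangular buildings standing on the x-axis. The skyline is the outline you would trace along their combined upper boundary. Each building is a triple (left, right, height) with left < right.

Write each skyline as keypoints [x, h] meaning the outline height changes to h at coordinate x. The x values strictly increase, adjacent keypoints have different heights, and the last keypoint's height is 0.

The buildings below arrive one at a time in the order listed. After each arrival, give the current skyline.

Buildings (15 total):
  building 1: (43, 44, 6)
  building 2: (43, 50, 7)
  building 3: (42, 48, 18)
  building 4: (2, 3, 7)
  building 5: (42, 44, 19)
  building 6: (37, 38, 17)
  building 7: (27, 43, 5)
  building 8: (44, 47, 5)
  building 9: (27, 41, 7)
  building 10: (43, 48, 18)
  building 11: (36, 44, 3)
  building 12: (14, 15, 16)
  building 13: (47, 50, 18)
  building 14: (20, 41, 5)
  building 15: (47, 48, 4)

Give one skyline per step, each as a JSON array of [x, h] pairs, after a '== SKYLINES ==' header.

== SKYLINES ==
[[43,6],[44,0]]
[[43,7],[50,0]]
[[42,18],[48,7],[50,0]]
[[2,7],[3,0],[42,18],[48,7],[50,0]]
[[2,7],[3,0],[42,19],[44,18],[48,7],[50,0]]
[[2,7],[3,0],[37,17],[38,0],[42,19],[44,18],[48,7],[50,0]]
[[2,7],[3,0],[27,5],[37,17],[38,5],[42,19],[44,18],[48,7],[50,0]]
[[2,7],[3,0],[27,5],[37,17],[38,5],[42,19],[44,18],[48,7],[50,0]]
[[2,7],[3,0],[27,7],[37,17],[38,7],[41,5],[42,19],[44,18],[48,7],[50,0]]
[[2,7],[3,0],[27,7],[37,17],[38,7],[41,5],[42,19],[44,18],[48,7],[50,0]]
[[2,7],[3,0],[27,7],[37,17],[38,7],[41,5],[42,19],[44,18],[48,7],[50,0]]
[[2,7],[3,0],[14,16],[15,0],[27,7],[37,17],[38,7],[41,5],[42,19],[44,18],[48,7],[50,0]]
[[2,7],[3,0],[14,16],[15,0],[27,7],[37,17],[38,7],[41,5],[42,19],[44,18],[50,0]]
[[2,7],[3,0],[14,16],[15,0],[20,5],[27,7],[37,17],[38,7],[41,5],[42,19],[44,18],[50,0]]
[[2,7],[3,0],[14,16],[15,0],[20,5],[27,7],[37,17],[38,7],[41,5],[42,19],[44,18],[50,0]]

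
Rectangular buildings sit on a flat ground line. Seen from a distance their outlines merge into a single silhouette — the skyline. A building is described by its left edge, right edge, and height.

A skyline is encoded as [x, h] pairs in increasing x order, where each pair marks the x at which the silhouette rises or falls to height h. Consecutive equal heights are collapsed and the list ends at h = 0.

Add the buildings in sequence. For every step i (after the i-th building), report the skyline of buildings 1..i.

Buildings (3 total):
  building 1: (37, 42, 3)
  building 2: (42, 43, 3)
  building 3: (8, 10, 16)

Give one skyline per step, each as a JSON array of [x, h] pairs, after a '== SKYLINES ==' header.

== SKYLINES ==
[[37,3],[42,0]]
[[37,3],[43,0]]
[[8,16],[10,0],[37,3],[43,0]]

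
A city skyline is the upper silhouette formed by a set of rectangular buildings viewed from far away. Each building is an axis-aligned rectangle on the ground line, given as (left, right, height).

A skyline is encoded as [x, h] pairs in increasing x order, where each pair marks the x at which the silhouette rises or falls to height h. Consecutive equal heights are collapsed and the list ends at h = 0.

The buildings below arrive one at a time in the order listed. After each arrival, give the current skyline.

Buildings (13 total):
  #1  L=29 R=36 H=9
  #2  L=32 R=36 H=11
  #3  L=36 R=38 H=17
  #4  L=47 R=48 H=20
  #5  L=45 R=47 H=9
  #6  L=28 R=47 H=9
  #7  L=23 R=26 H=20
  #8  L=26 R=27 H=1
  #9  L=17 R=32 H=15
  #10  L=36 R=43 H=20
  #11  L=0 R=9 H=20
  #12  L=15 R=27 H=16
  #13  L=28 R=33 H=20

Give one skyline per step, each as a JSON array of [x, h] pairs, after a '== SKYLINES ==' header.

== SKYLINES ==
[[29,9],[36,0]]
[[29,9],[32,11],[36,0]]
[[29,9],[32,11],[36,17],[38,0]]
[[29,9],[32,11],[36,17],[38,0],[47,20],[48,0]]
[[29,9],[32,11],[36,17],[38,0],[45,9],[47,20],[48,0]]
[[28,9],[32,11],[36,17],[38,9],[47,20],[48,0]]
[[23,20],[26,0],[28,9],[32,11],[36,17],[38,9],[47,20],[48,0]]
[[23,20],[26,1],[27,0],[28,9],[32,11],[36,17],[38,9],[47,20],[48,0]]
[[17,15],[23,20],[26,15],[32,11],[36,17],[38,9],[47,20],[48,0]]
[[17,15],[23,20],[26,15],[32,11],[36,20],[43,9],[47,20],[48,0]]
[[0,20],[9,0],[17,15],[23,20],[26,15],[32,11],[36,20],[43,9],[47,20],[48,0]]
[[0,20],[9,0],[15,16],[23,20],[26,16],[27,15],[32,11],[36,20],[43,9],[47,20],[48,0]]
[[0,20],[9,0],[15,16],[23,20],[26,16],[27,15],[28,20],[33,11],[36,20],[43,9],[47,20],[48,0]]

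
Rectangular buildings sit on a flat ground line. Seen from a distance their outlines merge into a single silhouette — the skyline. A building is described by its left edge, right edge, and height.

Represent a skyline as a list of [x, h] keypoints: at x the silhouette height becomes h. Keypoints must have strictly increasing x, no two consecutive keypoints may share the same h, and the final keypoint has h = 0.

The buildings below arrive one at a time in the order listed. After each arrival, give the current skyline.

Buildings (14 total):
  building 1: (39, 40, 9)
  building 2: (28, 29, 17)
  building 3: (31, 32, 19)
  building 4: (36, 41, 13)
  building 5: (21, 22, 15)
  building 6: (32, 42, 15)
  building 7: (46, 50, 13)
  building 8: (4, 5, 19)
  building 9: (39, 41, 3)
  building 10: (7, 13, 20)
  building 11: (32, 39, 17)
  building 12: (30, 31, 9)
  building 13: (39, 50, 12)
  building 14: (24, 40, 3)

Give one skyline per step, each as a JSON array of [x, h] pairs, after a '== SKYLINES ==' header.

== SKYLINES ==
[[39,9],[40,0]]
[[28,17],[29,0],[39,9],[40,0]]
[[28,17],[29,0],[31,19],[32,0],[39,9],[40,0]]
[[28,17],[29,0],[31,19],[32,0],[36,13],[41,0]]
[[21,15],[22,0],[28,17],[29,0],[31,19],[32,0],[36,13],[41,0]]
[[21,15],[22,0],[28,17],[29,0],[31,19],[32,15],[42,0]]
[[21,15],[22,0],[28,17],[29,0],[31,19],[32,15],[42,0],[46,13],[50,0]]
[[4,19],[5,0],[21,15],[22,0],[28,17],[29,0],[31,19],[32,15],[42,0],[46,13],[50,0]]
[[4,19],[5,0],[21,15],[22,0],[28,17],[29,0],[31,19],[32,15],[42,0],[46,13],[50,0]]
[[4,19],[5,0],[7,20],[13,0],[21,15],[22,0],[28,17],[29,0],[31,19],[32,15],[42,0],[46,13],[50,0]]
[[4,19],[5,0],[7,20],[13,0],[21,15],[22,0],[28,17],[29,0],[31,19],[32,17],[39,15],[42,0],[46,13],[50,0]]
[[4,19],[5,0],[7,20],[13,0],[21,15],[22,0],[28,17],[29,0],[30,9],[31,19],[32,17],[39,15],[42,0],[46,13],[50,0]]
[[4,19],[5,0],[7,20],[13,0],[21,15],[22,0],[28,17],[29,0],[30,9],[31,19],[32,17],[39,15],[42,12],[46,13],[50,0]]
[[4,19],[5,0],[7,20],[13,0],[21,15],[22,0],[24,3],[28,17],[29,3],[30,9],[31,19],[32,17],[39,15],[42,12],[46,13],[50,0]]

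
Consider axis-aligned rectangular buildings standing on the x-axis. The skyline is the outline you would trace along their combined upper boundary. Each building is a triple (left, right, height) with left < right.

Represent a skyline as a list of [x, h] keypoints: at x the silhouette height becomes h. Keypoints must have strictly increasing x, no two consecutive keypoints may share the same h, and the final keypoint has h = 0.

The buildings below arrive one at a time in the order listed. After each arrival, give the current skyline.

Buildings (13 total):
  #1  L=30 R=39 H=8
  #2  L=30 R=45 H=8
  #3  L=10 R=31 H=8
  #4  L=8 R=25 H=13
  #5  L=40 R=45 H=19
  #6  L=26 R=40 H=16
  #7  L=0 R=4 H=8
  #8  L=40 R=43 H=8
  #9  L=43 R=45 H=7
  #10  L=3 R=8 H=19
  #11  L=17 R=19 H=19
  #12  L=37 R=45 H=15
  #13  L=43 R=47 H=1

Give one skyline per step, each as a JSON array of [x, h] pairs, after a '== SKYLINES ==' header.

== SKYLINES ==
[[30,8],[39,0]]
[[30,8],[45,0]]
[[10,8],[45,0]]
[[8,13],[25,8],[45,0]]
[[8,13],[25,8],[40,19],[45,0]]
[[8,13],[25,8],[26,16],[40,19],[45,0]]
[[0,8],[4,0],[8,13],[25,8],[26,16],[40,19],[45,0]]
[[0,8],[4,0],[8,13],[25,8],[26,16],[40,19],[45,0]]
[[0,8],[4,0],[8,13],[25,8],[26,16],[40,19],[45,0]]
[[0,8],[3,19],[8,13],[25,8],[26,16],[40,19],[45,0]]
[[0,8],[3,19],[8,13],[17,19],[19,13],[25,8],[26,16],[40,19],[45,0]]
[[0,8],[3,19],[8,13],[17,19],[19,13],[25,8],[26,16],[40,19],[45,0]]
[[0,8],[3,19],[8,13],[17,19],[19,13],[25,8],[26,16],[40,19],[45,1],[47,0]]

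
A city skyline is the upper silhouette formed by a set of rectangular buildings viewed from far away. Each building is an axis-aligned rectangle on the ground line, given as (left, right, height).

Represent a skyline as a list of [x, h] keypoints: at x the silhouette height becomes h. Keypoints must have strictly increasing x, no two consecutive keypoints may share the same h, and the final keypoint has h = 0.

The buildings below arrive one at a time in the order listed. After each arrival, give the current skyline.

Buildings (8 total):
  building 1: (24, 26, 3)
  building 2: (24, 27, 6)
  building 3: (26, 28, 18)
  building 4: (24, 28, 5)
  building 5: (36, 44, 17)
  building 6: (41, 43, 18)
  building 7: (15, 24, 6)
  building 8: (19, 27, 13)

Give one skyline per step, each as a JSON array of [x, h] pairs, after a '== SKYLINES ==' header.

== SKYLINES ==
[[24,3],[26,0]]
[[24,6],[27,0]]
[[24,6],[26,18],[28,0]]
[[24,6],[26,18],[28,0]]
[[24,6],[26,18],[28,0],[36,17],[44,0]]
[[24,6],[26,18],[28,0],[36,17],[41,18],[43,17],[44,0]]
[[15,6],[26,18],[28,0],[36,17],[41,18],[43,17],[44,0]]
[[15,6],[19,13],[26,18],[28,0],[36,17],[41,18],[43,17],[44,0]]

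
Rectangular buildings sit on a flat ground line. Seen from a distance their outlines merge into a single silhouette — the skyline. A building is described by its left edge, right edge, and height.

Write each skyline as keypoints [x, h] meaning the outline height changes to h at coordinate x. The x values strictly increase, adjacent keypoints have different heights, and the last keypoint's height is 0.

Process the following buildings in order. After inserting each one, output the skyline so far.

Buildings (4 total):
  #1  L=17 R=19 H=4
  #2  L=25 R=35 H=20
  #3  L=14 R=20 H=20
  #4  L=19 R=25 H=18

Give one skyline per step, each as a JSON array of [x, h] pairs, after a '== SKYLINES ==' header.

== SKYLINES ==
[[17,4],[19,0]]
[[17,4],[19,0],[25,20],[35,0]]
[[14,20],[20,0],[25,20],[35,0]]
[[14,20],[20,18],[25,20],[35,0]]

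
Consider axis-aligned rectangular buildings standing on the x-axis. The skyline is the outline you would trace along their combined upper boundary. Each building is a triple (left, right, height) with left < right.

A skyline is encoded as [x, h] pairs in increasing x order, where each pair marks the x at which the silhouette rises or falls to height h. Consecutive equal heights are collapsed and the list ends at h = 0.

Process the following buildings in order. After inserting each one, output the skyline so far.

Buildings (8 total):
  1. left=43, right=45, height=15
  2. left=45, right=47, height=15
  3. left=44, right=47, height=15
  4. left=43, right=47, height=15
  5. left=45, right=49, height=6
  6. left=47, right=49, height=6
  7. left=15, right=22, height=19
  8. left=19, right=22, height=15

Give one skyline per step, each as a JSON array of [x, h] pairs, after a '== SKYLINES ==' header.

== SKYLINES ==
[[43,15],[45,0]]
[[43,15],[47,0]]
[[43,15],[47,0]]
[[43,15],[47,0]]
[[43,15],[47,6],[49,0]]
[[43,15],[47,6],[49,0]]
[[15,19],[22,0],[43,15],[47,6],[49,0]]
[[15,19],[22,0],[43,15],[47,6],[49,0]]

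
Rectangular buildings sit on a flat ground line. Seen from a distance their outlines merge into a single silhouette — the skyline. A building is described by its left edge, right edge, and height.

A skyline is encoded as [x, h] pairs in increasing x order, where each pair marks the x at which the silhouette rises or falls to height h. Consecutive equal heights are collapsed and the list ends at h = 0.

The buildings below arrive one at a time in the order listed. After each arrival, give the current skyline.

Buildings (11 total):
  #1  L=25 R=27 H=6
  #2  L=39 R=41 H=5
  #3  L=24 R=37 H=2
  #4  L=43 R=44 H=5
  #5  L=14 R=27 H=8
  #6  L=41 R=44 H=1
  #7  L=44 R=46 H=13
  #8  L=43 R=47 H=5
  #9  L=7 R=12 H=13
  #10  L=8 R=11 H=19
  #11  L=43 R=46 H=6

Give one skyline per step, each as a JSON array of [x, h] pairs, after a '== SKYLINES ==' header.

== SKYLINES ==
[[25,6],[27,0]]
[[25,6],[27,0],[39,5],[41,0]]
[[24,2],[25,6],[27,2],[37,0],[39,5],[41,0]]
[[24,2],[25,6],[27,2],[37,0],[39,5],[41,0],[43,5],[44,0]]
[[14,8],[27,2],[37,0],[39,5],[41,0],[43,5],[44,0]]
[[14,8],[27,2],[37,0],[39,5],[41,1],[43,5],[44,0]]
[[14,8],[27,2],[37,0],[39,5],[41,1],[43,5],[44,13],[46,0]]
[[14,8],[27,2],[37,0],[39,5],[41,1],[43,5],[44,13],[46,5],[47,0]]
[[7,13],[12,0],[14,8],[27,2],[37,0],[39,5],[41,1],[43,5],[44,13],[46,5],[47,0]]
[[7,13],[8,19],[11,13],[12,0],[14,8],[27,2],[37,0],[39,5],[41,1],[43,5],[44,13],[46,5],[47,0]]
[[7,13],[8,19],[11,13],[12,0],[14,8],[27,2],[37,0],[39,5],[41,1],[43,6],[44,13],[46,5],[47,0]]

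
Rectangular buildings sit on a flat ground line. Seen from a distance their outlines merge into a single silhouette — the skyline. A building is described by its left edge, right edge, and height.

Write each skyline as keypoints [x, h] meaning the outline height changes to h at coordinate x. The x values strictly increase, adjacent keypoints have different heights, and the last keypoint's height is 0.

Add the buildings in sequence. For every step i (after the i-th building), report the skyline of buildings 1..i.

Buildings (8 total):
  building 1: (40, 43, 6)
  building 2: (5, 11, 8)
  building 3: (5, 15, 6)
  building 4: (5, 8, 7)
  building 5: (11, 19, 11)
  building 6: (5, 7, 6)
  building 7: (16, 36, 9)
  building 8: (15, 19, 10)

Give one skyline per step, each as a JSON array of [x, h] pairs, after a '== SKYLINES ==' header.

== SKYLINES ==
[[40,6],[43,0]]
[[5,8],[11,0],[40,6],[43,0]]
[[5,8],[11,6],[15,0],[40,6],[43,0]]
[[5,8],[11,6],[15,0],[40,6],[43,0]]
[[5,8],[11,11],[19,0],[40,6],[43,0]]
[[5,8],[11,11],[19,0],[40,6],[43,0]]
[[5,8],[11,11],[19,9],[36,0],[40,6],[43,0]]
[[5,8],[11,11],[19,9],[36,0],[40,6],[43,0]]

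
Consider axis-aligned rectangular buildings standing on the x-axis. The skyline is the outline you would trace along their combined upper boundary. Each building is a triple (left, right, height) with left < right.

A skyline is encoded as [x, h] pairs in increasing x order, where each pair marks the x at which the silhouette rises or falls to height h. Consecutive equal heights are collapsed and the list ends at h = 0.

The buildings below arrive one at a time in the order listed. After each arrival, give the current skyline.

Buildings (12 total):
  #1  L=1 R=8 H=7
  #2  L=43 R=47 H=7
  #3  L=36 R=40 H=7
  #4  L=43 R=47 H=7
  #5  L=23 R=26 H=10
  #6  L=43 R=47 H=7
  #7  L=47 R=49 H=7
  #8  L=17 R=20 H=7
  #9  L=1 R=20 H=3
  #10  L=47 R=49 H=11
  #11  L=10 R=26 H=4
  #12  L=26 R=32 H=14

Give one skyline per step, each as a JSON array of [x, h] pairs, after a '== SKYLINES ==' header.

== SKYLINES ==
[[1,7],[8,0]]
[[1,7],[8,0],[43,7],[47,0]]
[[1,7],[8,0],[36,7],[40,0],[43,7],[47,0]]
[[1,7],[8,0],[36,7],[40,0],[43,7],[47,0]]
[[1,7],[8,0],[23,10],[26,0],[36,7],[40,0],[43,7],[47,0]]
[[1,7],[8,0],[23,10],[26,0],[36,7],[40,0],[43,7],[47,0]]
[[1,7],[8,0],[23,10],[26,0],[36,7],[40,0],[43,7],[49,0]]
[[1,7],[8,0],[17,7],[20,0],[23,10],[26,0],[36,7],[40,0],[43,7],[49,0]]
[[1,7],[8,3],[17,7],[20,0],[23,10],[26,0],[36,7],[40,0],[43,7],[49,0]]
[[1,7],[8,3],[17,7],[20,0],[23,10],[26,0],[36,7],[40,0],[43,7],[47,11],[49,0]]
[[1,7],[8,3],[10,4],[17,7],[20,4],[23,10],[26,0],[36,7],[40,0],[43,7],[47,11],[49,0]]
[[1,7],[8,3],[10,4],[17,7],[20,4],[23,10],[26,14],[32,0],[36,7],[40,0],[43,7],[47,11],[49,0]]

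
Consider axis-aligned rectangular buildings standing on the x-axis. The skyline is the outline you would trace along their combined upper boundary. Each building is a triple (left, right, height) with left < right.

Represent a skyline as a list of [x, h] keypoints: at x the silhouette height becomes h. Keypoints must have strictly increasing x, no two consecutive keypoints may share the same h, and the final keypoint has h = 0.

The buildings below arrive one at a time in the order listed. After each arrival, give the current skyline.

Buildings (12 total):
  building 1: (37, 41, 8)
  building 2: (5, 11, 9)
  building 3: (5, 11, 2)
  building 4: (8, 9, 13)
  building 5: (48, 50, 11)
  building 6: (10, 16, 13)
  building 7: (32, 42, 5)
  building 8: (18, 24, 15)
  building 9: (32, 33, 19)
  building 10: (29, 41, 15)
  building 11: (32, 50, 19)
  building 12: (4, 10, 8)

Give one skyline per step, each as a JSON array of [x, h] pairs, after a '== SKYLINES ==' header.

== SKYLINES ==
[[37,8],[41,0]]
[[5,9],[11,0],[37,8],[41,0]]
[[5,9],[11,0],[37,8],[41,0]]
[[5,9],[8,13],[9,9],[11,0],[37,8],[41,0]]
[[5,9],[8,13],[9,9],[11,0],[37,8],[41,0],[48,11],[50,0]]
[[5,9],[8,13],[9,9],[10,13],[16,0],[37,8],[41,0],[48,11],[50,0]]
[[5,9],[8,13],[9,9],[10,13],[16,0],[32,5],[37,8],[41,5],[42,0],[48,11],[50,0]]
[[5,9],[8,13],[9,9],[10,13],[16,0],[18,15],[24,0],[32,5],[37,8],[41,5],[42,0],[48,11],[50,0]]
[[5,9],[8,13],[9,9],[10,13],[16,0],[18,15],[24,0],[32,19],[33,5],[37,8],[41,5],[42,0],[48,11],[50,0]]
[[5,9],[8,13],[9,9],[10,13],[16,0],[18,15],[24,0],[29,15],[32,19],[33,15],[41,5],[42,0],[48,11],[50,0]]
[[5,9],[8,13],[9,9],[10,13],[16,0],[18,15],[24,0],[29,15],[32,19],[50,0]]
[[4,8],[5,9],[8,13],[9,9],[10,13],[16,0],[18,15],[24,0],[29,15],[32,19],[50,0]]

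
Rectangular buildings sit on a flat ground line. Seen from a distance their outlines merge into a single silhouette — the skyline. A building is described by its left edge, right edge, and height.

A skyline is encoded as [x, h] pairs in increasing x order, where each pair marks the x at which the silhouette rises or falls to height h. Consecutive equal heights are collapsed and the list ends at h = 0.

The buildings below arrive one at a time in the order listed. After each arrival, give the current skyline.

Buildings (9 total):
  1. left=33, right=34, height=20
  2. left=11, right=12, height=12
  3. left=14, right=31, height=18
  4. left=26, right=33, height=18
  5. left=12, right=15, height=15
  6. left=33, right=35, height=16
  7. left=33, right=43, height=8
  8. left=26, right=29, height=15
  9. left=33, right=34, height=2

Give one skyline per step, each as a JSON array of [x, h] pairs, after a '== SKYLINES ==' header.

== SKYLINES ==
[[33,20],[34,0]]
[[11,12],[12,0],[33,20],[34,0]]
[[11,12],[12,0],[14,18],[31,0],[33,20],[34,0]]
[[11,12],[12,0],[14,18],[33,20],[34,0]]
[[11,12],[12,15],[14,18],[33,20],[34,0]]
[[11,12],[12,15],[14,18],[33,20],[34,16],[35,0]]
[[11,12],[12,15],[14,18],[33,20],[34,16],[35,8],[43,0]]
[[11,12],[12,15],[14,18],[33,20],[34,16],[35,8],[43,0]]
[[11,12],[12,15],[14,18],[33,20],[34,16],[35,8],[43,0]]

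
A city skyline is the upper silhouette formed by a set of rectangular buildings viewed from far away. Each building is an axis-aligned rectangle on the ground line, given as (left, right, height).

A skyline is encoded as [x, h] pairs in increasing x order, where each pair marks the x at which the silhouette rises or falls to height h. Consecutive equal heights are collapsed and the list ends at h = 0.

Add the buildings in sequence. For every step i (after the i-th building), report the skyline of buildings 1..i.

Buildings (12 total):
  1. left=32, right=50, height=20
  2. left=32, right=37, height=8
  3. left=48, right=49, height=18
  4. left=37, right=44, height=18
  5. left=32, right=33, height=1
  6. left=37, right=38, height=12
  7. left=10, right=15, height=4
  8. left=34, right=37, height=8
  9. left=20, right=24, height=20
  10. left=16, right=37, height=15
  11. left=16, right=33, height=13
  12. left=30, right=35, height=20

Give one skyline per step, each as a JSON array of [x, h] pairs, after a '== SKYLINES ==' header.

== SKYLINES ==
[[32,20],[50,0]]
[[32,20],[50,0]]
[[32,20],[50,0]]
[[32,20],[50,0]]
[[32,20],[50,0]]
[[32,20],[50,0]]
[[10,4],[15,0],[32,20],[50,0]]
[[10,4],[15,0],[32,20],[50,0]]
[[10,4],[15,0],[20,20],[24,0],[32,20],[50,0]]
[[10,4],[15,0],[16,15],[20,20],[24,15],[32,20],[50,0]]
[[10,4],[15,0],[16,15],[20,20],[24,15],[32,20],[50,0]]
[[10,4],[15,0],[16,15],[20,20],[24,15],[30,20],[50,0]]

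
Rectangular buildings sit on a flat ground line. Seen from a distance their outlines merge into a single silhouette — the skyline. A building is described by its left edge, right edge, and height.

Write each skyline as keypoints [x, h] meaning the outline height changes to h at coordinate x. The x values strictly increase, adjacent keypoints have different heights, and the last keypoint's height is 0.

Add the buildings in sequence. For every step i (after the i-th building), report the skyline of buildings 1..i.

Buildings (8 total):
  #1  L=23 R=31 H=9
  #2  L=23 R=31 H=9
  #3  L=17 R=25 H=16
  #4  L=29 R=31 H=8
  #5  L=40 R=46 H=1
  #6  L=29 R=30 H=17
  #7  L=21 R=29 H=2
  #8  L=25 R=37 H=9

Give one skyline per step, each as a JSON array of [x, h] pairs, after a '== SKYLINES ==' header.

== SKYLINES ==
[[23,9],[31,0]]
[[23,9],[31,0]]
[[17,16],[25,9],[31,0]]
[[17,16],[25,9],[31,0]]
[[17,16],[25,9],[31,0],[40,1],[46,0]]
[[17,16],[25,9],[29,17],[30,9],[31,0],[40,1],[46,0]]
[[17,16],[25,9],[29,17],[30,9],[31,0],[40,1],[46,0]]
[[17,16],[25,9],[29,17],[30,9],[37,0],[40,1],[46,0]]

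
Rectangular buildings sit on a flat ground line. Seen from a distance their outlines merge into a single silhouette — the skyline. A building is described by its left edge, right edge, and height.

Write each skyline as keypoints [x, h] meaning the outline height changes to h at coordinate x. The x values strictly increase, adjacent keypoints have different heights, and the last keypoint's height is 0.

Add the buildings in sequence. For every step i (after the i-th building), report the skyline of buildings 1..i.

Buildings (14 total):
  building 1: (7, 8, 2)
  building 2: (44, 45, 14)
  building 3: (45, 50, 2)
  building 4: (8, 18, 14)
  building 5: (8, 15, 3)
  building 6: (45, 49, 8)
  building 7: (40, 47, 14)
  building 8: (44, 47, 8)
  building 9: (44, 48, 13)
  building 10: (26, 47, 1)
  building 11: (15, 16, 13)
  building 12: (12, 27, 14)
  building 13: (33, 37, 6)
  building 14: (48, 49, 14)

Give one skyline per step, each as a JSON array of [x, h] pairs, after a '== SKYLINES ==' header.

== SKYLINES ==
[[7,2],[8,0]]
[[7,2],[8,0],[44,14],[45,0]]
[[7,2],[8,0],[44,14],[45,2],[50,0]]
[[7,2],[8,14],[18,0],[44,14],[45,2],[50,0]]
[[7,2],[8,14],[18,0],[44,14],[45,2],[50,0]]
[[7,2],[8,14],[18,0],[44,14],[45,8],[49,2],[50,0]]
[[7,2],[8,14],[18,0],[40,14],[47,8],[49,2],[50,0]]
[[7,2],[8,14],[18,0],[40,14],[47,8],[49,2],[50,0]]
[[7,2],[8,14],[18,0],[40,14],[47,13],[48,8],[49,2],[50,0]]
[[7,2],[8,14],[18,0],[26,1],[40,14],[47,13],[48,8],[49,2],[50,0]]
[[7,2],[8,14],[18,0],[26,1],[40,14],[47,13],[48,8],[49,2],[50,0]]
[[7,2],[8,14],[27,1],[40,14],[47,13],[48,8],[49,2],[50,0]]
[[7,2],[8,14],[27,1],[33,6],[37,1],[40,14],[47,13],[48,8],[49,2],[50,0]]
[[7,2],[8,14],[27,1],[33,6],[37,1],[40,14],[47,13],[48,14],[49,2],[50,0]]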